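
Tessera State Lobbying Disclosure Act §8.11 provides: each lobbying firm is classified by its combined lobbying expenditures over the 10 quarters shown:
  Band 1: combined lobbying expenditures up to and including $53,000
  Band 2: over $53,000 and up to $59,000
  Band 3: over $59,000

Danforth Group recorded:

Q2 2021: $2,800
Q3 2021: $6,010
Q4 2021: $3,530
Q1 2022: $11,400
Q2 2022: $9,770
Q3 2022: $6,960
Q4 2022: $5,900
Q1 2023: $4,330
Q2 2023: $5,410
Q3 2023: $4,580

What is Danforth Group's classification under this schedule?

Band 3

Combined lobbying expenditures: $2,800 + $6,010 + $3,530 + $11,400 + $9,770 + $6,960 + $5,900 + $4,330 + $5,410 + $4,580 = $60,690.
$60,690 > $59,000, so Band 3 applies.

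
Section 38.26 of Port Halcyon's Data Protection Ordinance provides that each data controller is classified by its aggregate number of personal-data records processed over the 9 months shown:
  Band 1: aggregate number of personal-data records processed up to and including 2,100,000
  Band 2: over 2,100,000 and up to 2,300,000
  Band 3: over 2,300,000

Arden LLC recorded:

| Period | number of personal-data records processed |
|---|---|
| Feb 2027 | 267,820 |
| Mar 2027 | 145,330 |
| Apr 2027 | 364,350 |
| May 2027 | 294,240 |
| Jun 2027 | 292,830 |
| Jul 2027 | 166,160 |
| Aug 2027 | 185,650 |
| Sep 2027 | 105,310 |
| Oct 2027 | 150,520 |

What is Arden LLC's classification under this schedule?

Aggregate number of personal-data records processed: 267,820 + 145,330 + 364,350 + 294,240 + 292,830 + 166,160 + 185,650 + 105,310 + 150,520 = 1,972,210.
1,972,210 ≤ 2,100,000, so Band 1 applies.

Band 1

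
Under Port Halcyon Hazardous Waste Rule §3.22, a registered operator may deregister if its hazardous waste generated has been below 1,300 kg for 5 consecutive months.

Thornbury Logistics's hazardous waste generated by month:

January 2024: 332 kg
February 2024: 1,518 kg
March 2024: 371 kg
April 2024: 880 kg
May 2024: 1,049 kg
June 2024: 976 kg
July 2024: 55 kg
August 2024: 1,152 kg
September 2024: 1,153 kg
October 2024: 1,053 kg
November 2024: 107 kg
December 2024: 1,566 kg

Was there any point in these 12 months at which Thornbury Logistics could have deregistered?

Months below 1,300 kg: January 2024, March 2024, April 2024, May 2024, June 2024, July 2024, August 2024, September 2024, October 2024, November 2024.
Longest run of consecutive months below the threshold: 9.
9 ≥ 5, so Thornbury Logistics became eligible.

Yes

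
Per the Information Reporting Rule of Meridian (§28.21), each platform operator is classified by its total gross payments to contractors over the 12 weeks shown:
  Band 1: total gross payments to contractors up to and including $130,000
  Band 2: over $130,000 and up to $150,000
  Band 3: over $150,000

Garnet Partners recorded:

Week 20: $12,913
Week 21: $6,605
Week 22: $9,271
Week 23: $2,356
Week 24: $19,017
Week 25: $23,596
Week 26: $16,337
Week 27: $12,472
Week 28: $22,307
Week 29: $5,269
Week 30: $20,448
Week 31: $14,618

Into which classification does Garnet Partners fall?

Band 3

Total gross payments to contractors: $12,913 + $6,605 + $9,271 + $2,356 + $19,017 + $23,596 + $16,337 + $12,472 + $22,307 + $5,269 + $20,448 + $14,618 = $165,209.
$165,209 > $150,000, so Band 3 applies.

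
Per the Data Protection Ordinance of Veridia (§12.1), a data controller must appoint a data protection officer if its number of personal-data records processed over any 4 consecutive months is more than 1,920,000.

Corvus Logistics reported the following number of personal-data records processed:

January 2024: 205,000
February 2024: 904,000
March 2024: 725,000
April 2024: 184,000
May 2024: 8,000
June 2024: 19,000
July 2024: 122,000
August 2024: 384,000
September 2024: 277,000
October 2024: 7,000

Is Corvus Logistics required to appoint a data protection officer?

January 2024–April 2024: 205,000 + 904,000 + 725,000 + 184,000 = 2,018,000 (over)
February 2024–May 2024: 904,000 + 725,000 + 184,000 + 8,000 = 1,821,000 (under)
March 2024–June 2024: 725,000 + 184,000 + 8,000 + 19,000 = 936,000 (under)
April 2024–July 2024: 184,000 + 8,000 + 19,000 + 122,000 = 333,000 (under)
May 2024–August 2024: 8,000 + 19,000 + 122,000 + 384,000 = 533,000 (under)
June 2024–September 2024: 19,000 + 122,000 + 384,000 + 277,000 = 802,000 (under)
July 2024–October 2024: 122,000 + 384,000 + 277,000 + 7,000 = 790,000 (under)
At least one window exceeds 1,920,000.

Yes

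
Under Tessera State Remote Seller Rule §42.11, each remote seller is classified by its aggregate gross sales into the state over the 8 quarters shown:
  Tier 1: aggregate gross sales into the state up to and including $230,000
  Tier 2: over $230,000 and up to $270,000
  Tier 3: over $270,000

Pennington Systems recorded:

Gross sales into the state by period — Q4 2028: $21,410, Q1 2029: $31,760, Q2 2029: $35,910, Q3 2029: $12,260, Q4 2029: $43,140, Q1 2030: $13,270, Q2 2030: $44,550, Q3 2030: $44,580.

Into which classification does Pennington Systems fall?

Aggregate gross sales into the state: $21,410 + $31,760 + $35,910 + $12,260 + $43,140 + $13,270 + $44,550 + $44,580 = $246,880.
$230,000 < $246,880 ≤ $270,000, so Tier 2 applies.

Tier 2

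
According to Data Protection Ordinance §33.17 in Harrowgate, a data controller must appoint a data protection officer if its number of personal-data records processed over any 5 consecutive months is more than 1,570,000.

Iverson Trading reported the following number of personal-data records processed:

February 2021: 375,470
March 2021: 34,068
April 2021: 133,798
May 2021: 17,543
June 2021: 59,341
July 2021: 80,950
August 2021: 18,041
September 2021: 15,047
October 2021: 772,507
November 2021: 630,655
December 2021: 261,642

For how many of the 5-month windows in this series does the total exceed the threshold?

February 2021–June 2021: 375,470 + 34,068 + 133,798 + 17,543 + 59,341 = 620,220 (under)
March 2021–July 2021: 34,068 + 133,798 + 17,543 + 59,341 + 80,950 = 325,700 (under)
April 2021–August 2021: 133,798 + 17,543 + 59,341 + 80,950 + 18,041 = 309,673 (under)
May 2021–September 2021: 17,543 + 59,341 + 80,950 + 18,041 + 15,047 = 190,922 (under)
June 2021–October 2021: 59,341 + 80,950 + 18,041 + 15,047 + 772,507 = 945,886 (under)
July 2021–November 2021: 80,950 + 18,041 + 15,047 + 772,507 + 630,655 = 1,517,200 (under)
August 2021–December 2021: 18,041 + 15,047 + 772,507 + 630,655 + 261,642 = 1,697,892 (over)
1 window exceeds the threshold.

1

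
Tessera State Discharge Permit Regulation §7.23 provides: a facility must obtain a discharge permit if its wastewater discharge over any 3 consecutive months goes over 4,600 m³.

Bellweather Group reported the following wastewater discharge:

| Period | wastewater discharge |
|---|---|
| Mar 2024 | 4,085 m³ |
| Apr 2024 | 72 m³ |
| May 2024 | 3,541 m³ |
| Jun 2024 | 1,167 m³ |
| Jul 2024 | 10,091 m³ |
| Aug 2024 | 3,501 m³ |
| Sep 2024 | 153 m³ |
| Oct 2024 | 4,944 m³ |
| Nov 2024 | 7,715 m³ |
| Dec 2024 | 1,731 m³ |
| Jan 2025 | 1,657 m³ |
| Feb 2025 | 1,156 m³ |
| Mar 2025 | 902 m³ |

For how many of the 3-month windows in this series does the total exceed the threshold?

Mar 2024–May 2024: 4,085 m³ + 72 m³ + 3,541 m³ = 7,698 m³ (over)
Apr 2024–Jun 2024: 72 m³ + 3,541 m³ + 1,167 m³ = 4,780 m³ (over)
May 2024–Jul 2024: 3,541 m³ + 1,167 m³ + 10,091 m³ = 14,799 m³ (over)
Jun 2024–Aug 2024: 1,167 m³ + 10,091 m³ + 3,501 m³ = 14,759 m³ (over)
Jul 2024–Sep 2024: 10,091 m³ + 3,501 m³ + 153 m³ = 13,745 m³ (over)
Aug 2024–Oct 2024: 3,501 m³ + 153 m³ + 4,944 m³ = 8,598 m³ (over)
Sep 2024–Nov 2024: 153 m³ + 4,944 m³ + 7,715 m³ = 12,812 m³ (over)
Oct 2024–Dec 2024: 4,944 m³ + 7,715 m³ + 1,731 m³ = 14,390 m³ (over)
Nov 2024–Jan 2025: 7,715 m³ + 1,731 m³ + 1,657 m³ = 11,103 m³ (over)
Dec 2024–Feb 2025: 1,731 m³ + 1,657 m³ + 1,156 m³ = 4,544 m³ (under)
Jan 2025–Mar 2025: 1,657 m³ + 1,156 m³ + 902 m³ = 3,715 m³ (under)
9 windows exceed the threshold.

9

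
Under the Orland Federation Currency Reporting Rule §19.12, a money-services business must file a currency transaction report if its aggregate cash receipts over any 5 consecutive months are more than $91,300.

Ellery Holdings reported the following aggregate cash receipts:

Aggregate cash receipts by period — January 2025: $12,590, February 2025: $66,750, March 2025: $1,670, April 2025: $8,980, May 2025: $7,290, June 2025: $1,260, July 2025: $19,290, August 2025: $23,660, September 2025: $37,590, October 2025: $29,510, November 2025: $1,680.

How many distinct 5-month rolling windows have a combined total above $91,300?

3

January 2025–May 2025: $12,590 + $66,750 + $1,670 + $8,980 + $7,290 = $97,280 (over)
February 2025–June 2025: $66,750 + $1,670 + $8,980 + $7,290 + $1,260 = $85,950 (under)
March 2025–July 2025: $1,670 + $8,980 + $7,290 + $1,260 + $19,290 = $38,490 (under)
April 2025–August 2025: $8,980 + $7,290 + $1,260 + $19,290 + $23,660 = $60,480 (under)
May 2025–September 2025: $7,290 + $1,260 + $19,290 + $23,660 + $37,590 = $89,090 (under)
June 2025–October 2025: $1,260 + $19,290 + $23,660 + $37,590 + $29,510 = $111,310 (over)
July 2025–November 2025: $19,290 + $23,660 + $37,590 + $29,510 + $1,680 = $111,730 (over)
3 windows exceed the threshold.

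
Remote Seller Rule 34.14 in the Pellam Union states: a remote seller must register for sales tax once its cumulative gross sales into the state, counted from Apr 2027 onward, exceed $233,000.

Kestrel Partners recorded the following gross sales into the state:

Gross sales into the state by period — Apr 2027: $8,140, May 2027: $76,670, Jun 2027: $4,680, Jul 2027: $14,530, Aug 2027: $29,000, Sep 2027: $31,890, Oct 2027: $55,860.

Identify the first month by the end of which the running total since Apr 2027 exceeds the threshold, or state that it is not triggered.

Through Apr 2027: $8,140
Through May 2027: $84,810
Through Jun 2027: $89,490
Through Jul 2027: $104,020
Through Aug 2027: $133,020
Through Sep 2027: $164,910
Through Oct 2027: $220,770
Final cumulative total $220,770 ≤ $233,000; the threshold is never exceeded.

Not triggered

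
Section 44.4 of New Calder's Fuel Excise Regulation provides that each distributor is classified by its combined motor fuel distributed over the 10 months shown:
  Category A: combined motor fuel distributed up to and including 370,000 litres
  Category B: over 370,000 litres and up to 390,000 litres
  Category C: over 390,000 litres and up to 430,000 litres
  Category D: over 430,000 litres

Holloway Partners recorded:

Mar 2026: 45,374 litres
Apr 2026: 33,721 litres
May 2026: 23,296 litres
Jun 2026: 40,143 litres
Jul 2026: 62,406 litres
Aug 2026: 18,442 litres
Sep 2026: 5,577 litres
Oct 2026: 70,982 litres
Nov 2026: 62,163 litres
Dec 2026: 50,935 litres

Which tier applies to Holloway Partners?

Category C

Combined motor fuel distributed: 45,374 litres + 33,721 litres + 23,296 litres + 40,143 litres + 62,406 litres + 18,442 litres + 5,577 litres + 70,982 litres + 62,163 litres + 50,935 litres = 413,039 litres.
390,000 litres < 413,039 litres ≤ 430,000 litres, so Category C applies.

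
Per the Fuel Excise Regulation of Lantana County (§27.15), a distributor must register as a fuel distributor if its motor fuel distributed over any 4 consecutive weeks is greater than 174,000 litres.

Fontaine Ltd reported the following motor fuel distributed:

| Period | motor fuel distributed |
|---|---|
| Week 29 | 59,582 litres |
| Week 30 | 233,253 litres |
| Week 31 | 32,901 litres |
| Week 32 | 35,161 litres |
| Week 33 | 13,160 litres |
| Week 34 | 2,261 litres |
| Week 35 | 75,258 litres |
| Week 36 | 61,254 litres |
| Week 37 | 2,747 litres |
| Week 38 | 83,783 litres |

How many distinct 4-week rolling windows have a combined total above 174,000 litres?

Week 29–Week 32: 59,582 litres + 233,253 litres + 32,901 litres + 35,161 litres = 360,897 litres (over)
Week 30–Week 33: 233,253 litres + 32,901 litres + 35,161 litres + 13,160 litres = 314,475 litres (over)
Week 31–Week 34: 32,901 litres + 35,161 litres + 13,160 litres + 2,261 litres = 83,483 litres (under)
Week 32–Week 35: 35,161 litres + 13,160 litres + 2,261 litres + 75,258 litres = 125,840 litres (under)
Week 33–Week 36: 13,160 litres + 2,261 litres + 75,258 litres + 61,254 litres = 151,933 litres (under)
Week 34–Week 37: 2,261 litres + 75,258 litres + 61,254 litres + 2,747 litres = 141,520 litres (under)
Week 35–Week 38: 75,258 litres + 61,254 litres + 2,747 litres + 83,783 litres = 223,042 litres (over)
3 windows exceed the threshold.

3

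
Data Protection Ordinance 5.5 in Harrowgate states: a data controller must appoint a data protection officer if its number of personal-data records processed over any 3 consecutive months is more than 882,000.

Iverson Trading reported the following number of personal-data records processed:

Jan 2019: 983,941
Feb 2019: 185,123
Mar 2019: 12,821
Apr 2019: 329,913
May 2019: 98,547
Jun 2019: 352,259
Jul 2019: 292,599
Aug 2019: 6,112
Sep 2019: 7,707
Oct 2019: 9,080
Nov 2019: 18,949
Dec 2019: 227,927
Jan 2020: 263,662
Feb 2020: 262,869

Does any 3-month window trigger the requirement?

Yes

Jan 2019–Mar 2019: 983,941 + 185,123 + 12,821 = 1,181,885 (over)
Feb 2019–Apr 2019: 185,123 + 12,821 + 329,913 = 527,857 (under)
Mar 2019–May 2019: 12,821 + 329,913 + 98,547 = 441,281 (under)
Apr 2019–Jun 2019: 329,913 + 98,547 + 352,259 = 780,719 (under)
May 2019–Jul 2019: 98,547 + 352,259 + 292,599 = 743,405 (under)
Jun 2019–Aug 2019: 352,259 + 292,599 + 6,112 = 650,970 (under)
Jul 2019–Sep 2019: 292,599 + 6,112 + 7,707 = 306,418 (under)
Aug 2019–Oct 2019: 6,112 + 7,707 + 9,080 = 22,899 (under)
Sep 2019–Nov 2019: 7,707 + 9,080 + 18,949 = 35,736 (under)
Oct 2019–Dec 2019: 9,080 + 18,949 + 227,927 = 255,956 (under)
Nov 2019–Jan 2020: 18,949 + 227,927 + 263,662 = 510,538 (under)
Dec 2019–Feb 2020: 227,927 + 263,662 + 262,869 = 754,458 (under)
At least one window exceeds 882,000.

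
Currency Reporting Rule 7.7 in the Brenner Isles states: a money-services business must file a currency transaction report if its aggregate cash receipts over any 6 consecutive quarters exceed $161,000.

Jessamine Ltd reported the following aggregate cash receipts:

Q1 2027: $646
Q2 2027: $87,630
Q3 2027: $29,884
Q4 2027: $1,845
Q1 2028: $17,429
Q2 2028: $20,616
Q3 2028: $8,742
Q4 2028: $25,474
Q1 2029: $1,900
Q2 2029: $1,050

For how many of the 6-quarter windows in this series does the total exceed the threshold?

1

Q1 2027–Q2 2028: $646 + $87,630 + $29,884 + $1,845 + $17,429 + $20,616 = $158,050 (under)
Q2 2027–Q3 2028: $87,630 + $29,884 + $1,845 + $17,429 + $20,616 + $8,742 = $166,146 (over)
Q3 2027–Q4 2028: $29,884 + $1,845 + $17,429 + $20,616 + $8,742 + $25,474 = $103,990 (under)
Q4 2027–Q1 2029: $1,845 + $17,429 + $20,616 + $8,742 + $25,474 + $1,900 = $76,006 (under)
Q1 2028–Q2 2029: $17,429 + $20,616 + $8,742 + $25,474 + $1,900 + $1,050 = $75,211 (under)
1 window exceeds the threshold.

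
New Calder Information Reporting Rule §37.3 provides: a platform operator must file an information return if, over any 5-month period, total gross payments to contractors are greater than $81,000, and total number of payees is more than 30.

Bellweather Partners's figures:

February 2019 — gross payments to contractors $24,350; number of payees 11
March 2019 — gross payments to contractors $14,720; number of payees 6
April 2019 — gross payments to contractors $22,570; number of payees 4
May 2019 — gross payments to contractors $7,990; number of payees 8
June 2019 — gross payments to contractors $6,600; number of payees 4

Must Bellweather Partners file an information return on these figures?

Total gross payments to contractors: $24,350 + $14,720 + $22,570 + $7,990 + $6,600 = $76,230 (≤ $81,000).
Total number of payees: 11 + 6 + 4 + 8 + 4 = 33 (> 30).
The test is 'and': the rule requires both, and at least one is not exceeded.

No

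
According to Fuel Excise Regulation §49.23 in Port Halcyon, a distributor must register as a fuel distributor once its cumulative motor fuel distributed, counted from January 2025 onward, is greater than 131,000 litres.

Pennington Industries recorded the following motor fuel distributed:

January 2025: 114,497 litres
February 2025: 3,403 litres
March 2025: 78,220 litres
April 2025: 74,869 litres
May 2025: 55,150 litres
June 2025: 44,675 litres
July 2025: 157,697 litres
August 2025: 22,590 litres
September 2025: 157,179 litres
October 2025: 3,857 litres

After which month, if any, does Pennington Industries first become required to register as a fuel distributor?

March 2025

Through January 2025: 114,497 litres
Through February 2025: 117,900 litres
Through March 2025: 196,120 litres ← exceeds threshold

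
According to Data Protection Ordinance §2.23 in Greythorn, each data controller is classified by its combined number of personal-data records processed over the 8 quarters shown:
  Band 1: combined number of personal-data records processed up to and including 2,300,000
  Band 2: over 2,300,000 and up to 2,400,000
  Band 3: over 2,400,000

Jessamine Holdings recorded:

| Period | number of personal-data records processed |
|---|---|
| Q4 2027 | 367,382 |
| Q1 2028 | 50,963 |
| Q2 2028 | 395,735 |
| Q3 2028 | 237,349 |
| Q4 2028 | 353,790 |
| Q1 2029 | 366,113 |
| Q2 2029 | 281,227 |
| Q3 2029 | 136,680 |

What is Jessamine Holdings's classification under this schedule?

Combined number of personal-data records processed: 367,382 + 50,963 + 395,735 + 237,349 + 353,790 + 366,113 + 281,227 + 136,680 = 2,189,239.
2,189,239 ≤ 2,300,000, so Band 1 applies.

Band 1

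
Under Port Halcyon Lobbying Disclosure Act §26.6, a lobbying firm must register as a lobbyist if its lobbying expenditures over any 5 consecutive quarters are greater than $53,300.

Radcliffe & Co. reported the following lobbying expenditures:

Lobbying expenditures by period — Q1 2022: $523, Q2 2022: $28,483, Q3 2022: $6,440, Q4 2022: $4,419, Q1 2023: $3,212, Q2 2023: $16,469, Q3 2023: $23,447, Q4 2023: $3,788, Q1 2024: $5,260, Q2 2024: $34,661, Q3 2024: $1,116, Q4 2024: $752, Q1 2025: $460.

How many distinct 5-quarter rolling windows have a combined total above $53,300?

Q1 2022–Q1 2023: $523 + $28,483 + $6,440 + $4,419 + $3,212 = $43,077 (under)
Q2 2022–Q2 2023: $28,483 + $6,440 + $4,419 + $3,212 + $16,469 = $59,023 (over)
Q3 2022–Q3 2023: $6,440 + $4,419 + $3,212 + $16,469 + $23,447 = $53,987 (over)
Q4 2022–Q4 2023: $4,419 + $3,212 + $16,469 + $23,447 + $3,788 = $51,335 (under)
Q1 2023–Q1 2024: $3,212 + $16,469 + $23,447 + $3,788 + $5,260 = $52,176 (under)
Q2 2023–Q2 2024: $16,469 + $23,447 + $3,788 + $5,260 + $34,661 = $83,625 (over)
Q3 2023–Q3 2024: $23,447 + $3,788 + $5,260 + $34,661 + $1,116 = $68,272 (over)
Q4 2023–Q4 2024: $3,788 + $5,260 + $34,661 + $1,116 + $752 = $45,577 (under)
Q1 2024–Q1 2025: $5,260 + $34,661 + $1,116 + $752 + $460 = $42,249 (under)
4 windows exceed the threshold.

4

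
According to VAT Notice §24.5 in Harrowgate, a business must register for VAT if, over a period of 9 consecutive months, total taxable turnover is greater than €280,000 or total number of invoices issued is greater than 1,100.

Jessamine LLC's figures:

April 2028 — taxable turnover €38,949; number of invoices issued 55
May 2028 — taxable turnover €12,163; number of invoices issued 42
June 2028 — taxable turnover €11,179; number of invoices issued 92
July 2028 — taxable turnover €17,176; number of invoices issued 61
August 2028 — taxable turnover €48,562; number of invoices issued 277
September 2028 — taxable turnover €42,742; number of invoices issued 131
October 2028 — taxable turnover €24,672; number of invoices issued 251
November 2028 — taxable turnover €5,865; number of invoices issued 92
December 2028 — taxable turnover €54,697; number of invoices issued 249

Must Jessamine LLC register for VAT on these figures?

Total taxable turnover: €38,949 + €12,163 + €11,179 + €17,176 + €48,562 + €42,742 + €24,672 + €5,865 + €54,697 = €256,005 (≤ €280,000).
Total number of invoices issued: 55 + 42 + 92 + 61 + 277 + 131 + 251 + 92 + 249 = 1,250 (> 1,100).
The test is 'or': at least one threshold is exceeded.

Yes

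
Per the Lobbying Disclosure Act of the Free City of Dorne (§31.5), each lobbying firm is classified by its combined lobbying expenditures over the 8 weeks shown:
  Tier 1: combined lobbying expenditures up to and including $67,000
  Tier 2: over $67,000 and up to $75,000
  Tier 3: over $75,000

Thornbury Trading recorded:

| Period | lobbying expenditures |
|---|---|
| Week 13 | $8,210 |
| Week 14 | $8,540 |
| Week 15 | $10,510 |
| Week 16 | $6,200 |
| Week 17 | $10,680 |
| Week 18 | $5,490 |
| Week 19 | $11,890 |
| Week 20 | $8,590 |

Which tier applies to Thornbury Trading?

Tier 2

Combined lobbying expenditures: $8,210 + $8,540 + $10,510 + $6,200 + $10,680 + $5,490 + $11,890 + $8,590 = $70,110.
$67,000 < $70,110 ≤ $75,000, so Tier 2 applies.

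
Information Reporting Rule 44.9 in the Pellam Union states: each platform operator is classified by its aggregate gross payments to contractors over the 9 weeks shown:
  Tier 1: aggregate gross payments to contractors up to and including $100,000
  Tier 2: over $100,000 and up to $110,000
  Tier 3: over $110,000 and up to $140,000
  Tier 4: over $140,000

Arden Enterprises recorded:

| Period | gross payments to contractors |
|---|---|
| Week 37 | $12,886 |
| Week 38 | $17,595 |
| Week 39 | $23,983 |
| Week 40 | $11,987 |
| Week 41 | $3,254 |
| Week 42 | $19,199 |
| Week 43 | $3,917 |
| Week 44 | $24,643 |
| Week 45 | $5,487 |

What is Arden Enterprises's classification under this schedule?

Tier 3

Aggregate gross payments to contractors: $12,886 + $17,595 + $23,983 + $11,987 + $3,254 + $19,199 + $3,917 + $24,643 + $5,487 = $122,951.
$110,000 < $122,951 ≤ $140,000, so Tier 3 applies.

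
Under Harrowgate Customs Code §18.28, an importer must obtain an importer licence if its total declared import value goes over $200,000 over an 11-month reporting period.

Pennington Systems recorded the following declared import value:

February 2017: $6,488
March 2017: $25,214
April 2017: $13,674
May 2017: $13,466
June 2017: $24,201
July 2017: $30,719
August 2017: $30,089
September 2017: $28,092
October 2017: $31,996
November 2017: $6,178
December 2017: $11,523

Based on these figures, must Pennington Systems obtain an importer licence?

Yes

Total declared import value: $6,488 + $25,214 + $13,674 + $13,466 + $24,201 + $30,719 + $30,089 + $28,092 + $31,996 + $6,178 + $11,523 = $221,640.
$221,640 > $200,000, so the threshold is exceeded.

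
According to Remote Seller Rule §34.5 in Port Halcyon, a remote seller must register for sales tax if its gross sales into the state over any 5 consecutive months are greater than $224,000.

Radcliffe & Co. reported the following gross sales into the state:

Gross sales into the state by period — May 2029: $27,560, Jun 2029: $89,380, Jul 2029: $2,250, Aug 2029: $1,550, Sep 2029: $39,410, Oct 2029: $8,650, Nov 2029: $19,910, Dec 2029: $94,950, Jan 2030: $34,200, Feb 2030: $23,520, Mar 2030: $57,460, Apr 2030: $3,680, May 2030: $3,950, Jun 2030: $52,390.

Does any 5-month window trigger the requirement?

Yes

May 2029–Sep 2029: $27,560 + $89,380 + $2,250 + $1,550 + $39,410 = $160,150 (under)
Jun 2029–Oct 2029: $89,380 + $2,250 + $1,550 + $39,410 + $8,650 = $141,240 (under)
Jul 2029–Nov 2029: $2,250 + $1,550 + $39,410 + $8,650 + $19,910 = $71,770 (under)
Aug 2029–Dec 2029: $1,550 + $39,410 + $8,650 + $19,910 + $94,950 = $164,470 (under)
Sep 2029–Jan 2030: $39,410 + $8,650 + $19,910 + $94,950 + $34,200 = $197,120 (under)
Oct 2029–Feb 2030: $8,650 + $19,910 + $94,950 + $34,200 + $23,520 = $181,230 (under)
Nov 2029–Mar 2030: $19,910 + $94,950 + $34,200 + $23,520 + $57,460 = $230,040 (over)
Dec 2029–Apr 2030: $94,950 + $34,200 + $23,520 + $57,460 + $3,680 = $213,810 (under)
Jan 2030–May 2030: $34,200 + $23,520 + $57,460 + $3,680 + $3,950 = $122,810 (under)
Feb 2030–Jun 2030: $23,520 + $57,460 + $3,680 + $3,950 + $52,390 = $141,000 (under)
At least one window exceeds $224,000.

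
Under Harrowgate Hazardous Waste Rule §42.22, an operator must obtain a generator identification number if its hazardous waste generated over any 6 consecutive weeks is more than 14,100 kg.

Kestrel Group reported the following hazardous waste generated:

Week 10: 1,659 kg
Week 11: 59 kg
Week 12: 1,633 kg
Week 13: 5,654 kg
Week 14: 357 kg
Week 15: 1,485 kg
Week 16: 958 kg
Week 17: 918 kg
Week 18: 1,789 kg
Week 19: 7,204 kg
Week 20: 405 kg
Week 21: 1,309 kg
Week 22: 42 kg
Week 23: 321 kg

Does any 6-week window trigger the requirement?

No

Week 10–Week 15: 1,659 kg + 59 kg + 1,633 kg + 5,654 kg + 357 kg + 1,485 kg = 10,847 kg (under)
Week 11–Week 16: 59 kg + 1,633 kg + 5,654 kg + 357 kg + 1,485 kg + 958 kg = 10,146 kg (under)
Week 12–Week 17: 1,633 kg + 5,654 kg + 357 kg + 1,485 kg + 958 kg + 918 kg = 11,005 kg (under)
Week 13–Week 18: 5,654 kg + 357 kg + 1,485 kg + 958 kg + 918 kg + 1,789 kg = 11,161 kg (under)
Week 14–Week 19: 357 kg + 1,485 kg + 958 kg + 918 kg + 1,789 kg + 7,204 kg = 12,711 kg (under)
Week 15–Week 20: 1,485 kg + 958 kg + 918 kg + 1,789 kg + 7,204 kg + 405 kg = 12,759 kg (under)
Week 16–Week 21: 958 kg + 918 kg + 1,789 kg + 7,204 kg + 405 kg + 1,309 kg = 12,583 kg (under)
Week 17–Week 22: 918 kg + 1,789 kg + 7,204 kg + 405 kg + 1,309 kg + 42 kg = 11,667 kg (under)
Week 18–Week 23: 1,789 kg + 7,204 kg + 405 kg + 1,309 kg + 42 kg + 321 kg = 11,070 kg (under)
No window exceeds 14,100 kg.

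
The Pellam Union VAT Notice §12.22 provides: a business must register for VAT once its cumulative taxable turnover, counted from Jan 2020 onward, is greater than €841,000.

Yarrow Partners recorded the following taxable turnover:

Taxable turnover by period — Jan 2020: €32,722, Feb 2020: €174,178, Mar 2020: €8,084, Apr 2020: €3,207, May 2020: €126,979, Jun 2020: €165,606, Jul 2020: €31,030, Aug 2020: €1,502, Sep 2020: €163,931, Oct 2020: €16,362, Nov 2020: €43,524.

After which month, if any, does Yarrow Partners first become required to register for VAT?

Through Jan 2020: €32,722
Through Feb 2020: €206,900
Through Mar 2020: €214,984
Through Apr 2020: €218,191
Through May 2020: €345,170
Through Jun 2020: €510,776
Through Jul 2020: €541,806
Through Aug 2020: €543,308
Through Sep 2020: €707,239
Through Oct 2020: €723,601
Through Nov 2020: €767,125
Final cumulative total €767,125 ≤ €841,000; the threshold is never exceeded.

Not triggered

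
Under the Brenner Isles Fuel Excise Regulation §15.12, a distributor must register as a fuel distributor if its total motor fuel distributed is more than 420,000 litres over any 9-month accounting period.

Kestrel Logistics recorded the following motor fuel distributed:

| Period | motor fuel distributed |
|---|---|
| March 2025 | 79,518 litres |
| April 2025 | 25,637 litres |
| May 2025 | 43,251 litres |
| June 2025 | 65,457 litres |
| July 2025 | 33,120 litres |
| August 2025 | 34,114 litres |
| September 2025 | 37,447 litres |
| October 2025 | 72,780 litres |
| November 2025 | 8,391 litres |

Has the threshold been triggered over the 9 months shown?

Total motor fuel distributed: 79,518 litres + 25,637 litres + 43,251 litres + 65,457 litres + 33,120 litres + 34,114 litres + 37,447 litres + 72,780 litres + 8,391 litres = 399,715 litres.
399,715 litres ≤ 420,000 litres, so the threshold is not exceeded.

No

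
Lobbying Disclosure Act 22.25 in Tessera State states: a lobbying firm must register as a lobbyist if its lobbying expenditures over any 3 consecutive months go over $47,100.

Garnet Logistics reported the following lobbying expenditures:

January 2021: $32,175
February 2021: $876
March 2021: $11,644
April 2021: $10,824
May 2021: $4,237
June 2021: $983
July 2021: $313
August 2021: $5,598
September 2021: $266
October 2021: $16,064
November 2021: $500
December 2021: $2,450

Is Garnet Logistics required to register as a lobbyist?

No

January 2021–March 2021: $32,175 + $876 + $11,644 = $44,695 (under)
February 2021–April 2021: $876 + $11,644 + $10,824 = $23,344 (under)
March 2021–May 2021: $11,644 + $10,824 + $4,237 = $26,705 (under)
April 2021–June 2021: $10,824 + $4,237 + $983 = $16,044 (under)
May 2021–July 2021: $4,237 + $983 + $313 = $5,533 (under)
June 2021–August 2021: $983 + $313 + $5,598 = $6,894 (under)
July 2021–September 2021: $313 + $5,598 + $266 = $6,177 (under)
August 2021–October 2021: $5,598 + $266 + $16,064 = $21,928 (under)
September 2021–November 2021: $266 + $16,064 + $500 = $16,830 (under)
October 2021–December 2021: $16,064 + $500 + $2,450 = $19,014 (under)
No window exceeds $47,100.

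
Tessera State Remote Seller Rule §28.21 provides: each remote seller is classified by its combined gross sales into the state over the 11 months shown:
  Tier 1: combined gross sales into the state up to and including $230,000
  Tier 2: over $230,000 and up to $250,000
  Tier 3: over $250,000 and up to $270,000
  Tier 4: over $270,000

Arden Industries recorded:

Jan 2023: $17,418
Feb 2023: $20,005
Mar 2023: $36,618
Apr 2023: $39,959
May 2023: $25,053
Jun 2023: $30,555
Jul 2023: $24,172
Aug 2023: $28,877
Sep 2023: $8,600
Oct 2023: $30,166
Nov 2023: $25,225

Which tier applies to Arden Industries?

Combined gross sales into the state: $17,418 + $20,005 + $36,618 + $39,959 + $25,053 + $30,555 + $24,172 + $28,877 + $8,600 + $30,166 + $25,225 = $286,648.
$286,648 > $270,000, so Tier 4 applies.

Tier 4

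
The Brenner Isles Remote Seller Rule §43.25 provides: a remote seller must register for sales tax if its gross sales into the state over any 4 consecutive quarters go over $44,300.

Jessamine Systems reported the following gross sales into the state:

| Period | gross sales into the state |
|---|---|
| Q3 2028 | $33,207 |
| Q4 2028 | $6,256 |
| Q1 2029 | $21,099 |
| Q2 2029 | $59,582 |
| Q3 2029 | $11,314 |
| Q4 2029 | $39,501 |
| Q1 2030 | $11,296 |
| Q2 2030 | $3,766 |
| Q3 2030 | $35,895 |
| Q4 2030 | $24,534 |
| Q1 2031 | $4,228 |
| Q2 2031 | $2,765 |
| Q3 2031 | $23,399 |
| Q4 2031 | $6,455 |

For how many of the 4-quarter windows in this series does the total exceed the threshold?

Q3 2028–Q2 2029: $33,207 + $6,256 + $21,099 + $59,582 = $120,144 (over)
Q4 2028–Q3 2029: $6,256 + $21,099 + $59,582 + $11,314 = $98,251 (over)
Q1 2029–Q4 2029: $21,099 + $59,582 + $11,314 + $39,501 = $131,496 (over)
Q2 2029–Q1 2030: $59,582 + $11,314 + $39,501 + $11,296 = $121,693 (over)
Q3 2029–Q2 2030: $11,314 + $39,501 + $11,296 + $3,766 = $65,877 (over)
Q4 2029–Q3 2030: $39,501 + $11,296 + $3,766 + $35,895 = $90,458 (over)
Q1 2030–Q4 2030: $11,296 + $3,766 + $35,895 + $24,534 = $75,491 (over)
Q2 2030–Q1 2031: $3,766 + $35,895 + $24,534 + $4,228 = $68,423 (over)
Q3 2030–Q2 2031: $35,895 + $24,534 + $4,228 + $2,765 = $67,422 (over)
Q4 2030–Q3 2031: $24,534 + $4,228 + $2,765 + $23,399 = $54,926 (over)
Q1 2031–Q4 2031: $4,228 + $2,765 + $23,399 + $6,455 = $36,847 (under)
10 windows exceed the threshold.

10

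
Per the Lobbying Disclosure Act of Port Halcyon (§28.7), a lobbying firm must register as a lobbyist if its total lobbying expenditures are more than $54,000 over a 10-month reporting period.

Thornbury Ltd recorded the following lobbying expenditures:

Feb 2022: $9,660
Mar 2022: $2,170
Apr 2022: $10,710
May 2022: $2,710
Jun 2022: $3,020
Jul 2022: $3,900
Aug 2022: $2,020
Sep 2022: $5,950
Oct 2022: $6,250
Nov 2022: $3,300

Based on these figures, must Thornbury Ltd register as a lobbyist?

Total lobbying expenditures: $9,660 + $2,170 + $10,710 + $2,710 + $3,020 + $3,900 + $2,020 + $5,950 + $6,250 + $3,300 = $49,690.
$49,690 ≤ $54,000, so the threshold is not exceeded.

No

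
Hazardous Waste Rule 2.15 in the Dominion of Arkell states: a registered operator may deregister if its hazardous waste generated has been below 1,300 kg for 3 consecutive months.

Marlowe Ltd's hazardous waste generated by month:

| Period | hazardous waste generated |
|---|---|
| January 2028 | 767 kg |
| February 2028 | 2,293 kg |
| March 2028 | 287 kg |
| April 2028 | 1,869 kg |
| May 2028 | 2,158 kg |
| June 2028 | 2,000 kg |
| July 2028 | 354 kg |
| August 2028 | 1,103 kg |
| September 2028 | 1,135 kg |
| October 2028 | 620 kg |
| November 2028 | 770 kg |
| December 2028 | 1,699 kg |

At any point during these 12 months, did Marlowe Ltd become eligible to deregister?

Months below 1,300 kg: January 2028, March 2028, July 2028, August 2028, September 2028, October 2028, November 2028.
Longest run of consecutive months below the threshold: 5.
5 ≥ 3, so Marlowe Ltd became eligible.

Yes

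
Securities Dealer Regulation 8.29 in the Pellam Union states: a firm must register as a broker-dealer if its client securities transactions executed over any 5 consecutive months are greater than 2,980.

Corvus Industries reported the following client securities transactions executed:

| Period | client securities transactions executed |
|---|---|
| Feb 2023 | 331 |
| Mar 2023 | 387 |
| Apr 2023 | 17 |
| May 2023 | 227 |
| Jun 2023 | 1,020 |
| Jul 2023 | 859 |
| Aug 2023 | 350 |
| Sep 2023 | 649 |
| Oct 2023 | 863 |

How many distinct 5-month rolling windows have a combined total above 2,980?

2

Feb 2023–Jun 2023: 331 + 387 + 17 + 227 + 1,020 = 1,982 (under)
Mar 2023–Jul 2023: 387 + 17 + 227 + 1,020 + 859 = 2,510 (under)
Apr 2023–Aug 2023: 17 + 227 + 1,020 + 859 + 350 = 2,473 (under)
May 2023–Sep 2023: 227 + 1,020 + 859 + 350 + 649 = 3,105 (over)
Jun 2023–Oct 2023: 1,020 + 859 + 350 + 649 + 863 = 3,741 (over)
2 windows exceed the threshold.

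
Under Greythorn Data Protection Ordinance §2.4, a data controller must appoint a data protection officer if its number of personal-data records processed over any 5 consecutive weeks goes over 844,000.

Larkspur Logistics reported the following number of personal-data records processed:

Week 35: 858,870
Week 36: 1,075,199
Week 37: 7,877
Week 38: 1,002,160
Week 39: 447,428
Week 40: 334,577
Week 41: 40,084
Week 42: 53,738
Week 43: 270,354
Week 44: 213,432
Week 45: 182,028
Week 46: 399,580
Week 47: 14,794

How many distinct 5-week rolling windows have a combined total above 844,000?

Week 35–Week 39: 858,870 + 1,075,199 + 7,877 + 1,002,160 + 447,428 = 3,391,534 (over)
Week 36–Week 40: 1,075,199 + 7,877 + 1,002,160 + 447,428 + 334,577 = 2,867,241 (over)
Week 37–Week 41: 7,877 + 1,002,160 + 447,428 + 334,577 + 40,084 = 1,832,126 (over)
Week 38–Week 42: 1,002,160 + 447,428 + 334,577 + 40,084 + 53,738 = 1,877,987 (over)
Week 39–Week 43: 447,428 + 334,577 + 40,084 + 53,738 + 270,354 = 1,146,181 (over)
Week 40–Week 44: 334,577 + 40,084 + 53,738 + 270,354 + 213,432 = 912,185 (over)
Week 41–Week 45: 40,084 + 53,738 + 270,354 + 213,432 + 182,028 = 759,636 (under)
Week 42–Week 46: 53,738 + 270,354 + 213,432 + 182,028 + 399,580 = 1,119,132 (over)
Week 43–Week 47: 270,354 + 213,432 + 182,028 + 399,580 + 14,794 = 1,080,188 (over)
8 windows exceed the threshold.

8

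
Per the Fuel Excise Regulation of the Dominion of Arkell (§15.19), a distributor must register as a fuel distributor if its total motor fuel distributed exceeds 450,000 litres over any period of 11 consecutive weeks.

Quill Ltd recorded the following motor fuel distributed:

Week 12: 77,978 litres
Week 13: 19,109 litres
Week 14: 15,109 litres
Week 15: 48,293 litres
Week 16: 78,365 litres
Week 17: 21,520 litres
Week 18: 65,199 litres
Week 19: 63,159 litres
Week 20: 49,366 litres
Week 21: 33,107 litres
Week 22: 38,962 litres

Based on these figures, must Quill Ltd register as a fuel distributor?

Total motor fuel distributed: 77,978 litres + 19,109 litres + 15,109 litres + 48,293 litres + 78,365 litres + 21,520 litres + 65,199 litres + 63,159 litres + 49,366 litres + 33,107 litres + 38,962 litres = 510,167 litres.
510,167 litres > 450,000 litres, so the threshold is exceeded.

Yes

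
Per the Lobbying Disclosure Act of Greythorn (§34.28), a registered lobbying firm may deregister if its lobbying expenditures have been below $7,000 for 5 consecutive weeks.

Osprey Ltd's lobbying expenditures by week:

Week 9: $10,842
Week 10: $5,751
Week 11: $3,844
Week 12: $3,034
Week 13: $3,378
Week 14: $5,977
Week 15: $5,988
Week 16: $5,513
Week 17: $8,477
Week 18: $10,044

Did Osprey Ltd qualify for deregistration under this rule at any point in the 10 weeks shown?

Yes

Weeks below $7,000: Week 10, Week 11, Week 12, Week 13, Week 14, Week 15, Week 16.
Longest run of consecutive weeks below the threshold: 7.
7 ≥ 5, so Osprey Ltd became eligible.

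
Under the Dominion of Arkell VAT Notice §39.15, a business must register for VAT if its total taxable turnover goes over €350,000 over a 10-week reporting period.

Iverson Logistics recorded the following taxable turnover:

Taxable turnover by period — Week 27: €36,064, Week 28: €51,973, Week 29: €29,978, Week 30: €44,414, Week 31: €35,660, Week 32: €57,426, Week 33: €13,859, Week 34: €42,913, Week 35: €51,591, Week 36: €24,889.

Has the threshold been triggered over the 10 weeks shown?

Yes

Total taxable turnover: €36,064 + €51,973 + €29,978 + €44,414 + €35,660 + €57,426 + €13,859 + €42,913 + €51,591 + €24,889 = €388,767.
€388,767 > €350,000, so the threshold is exceeded.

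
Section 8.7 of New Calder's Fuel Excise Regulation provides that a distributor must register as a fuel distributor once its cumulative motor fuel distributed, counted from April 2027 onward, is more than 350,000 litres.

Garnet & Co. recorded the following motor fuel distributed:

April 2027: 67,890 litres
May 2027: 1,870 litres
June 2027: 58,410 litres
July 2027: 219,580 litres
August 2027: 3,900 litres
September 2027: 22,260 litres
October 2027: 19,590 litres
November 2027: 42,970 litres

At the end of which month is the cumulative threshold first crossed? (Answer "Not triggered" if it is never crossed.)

August 2027

Through April 2027: 67,890 litres
Through May 2027: 69,760 litres
Through June 2027: 128,170 litres
Through July 2027: 347,750 litres
Through August 2027: 351,650 litres ← exceeds threshold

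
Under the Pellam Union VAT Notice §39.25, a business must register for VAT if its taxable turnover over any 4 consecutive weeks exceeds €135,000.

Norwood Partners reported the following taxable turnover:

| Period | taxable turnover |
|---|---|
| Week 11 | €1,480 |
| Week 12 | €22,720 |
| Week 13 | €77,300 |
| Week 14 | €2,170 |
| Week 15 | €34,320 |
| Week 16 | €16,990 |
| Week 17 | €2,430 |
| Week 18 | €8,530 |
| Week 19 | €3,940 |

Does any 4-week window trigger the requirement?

Yes

Week 11–Week 14: €1,480 + €22,720 + €77,300 + €2,170 = €103,670 (under)
Week 12–Week 15: €22,720 + €77,300 + €2,170 + €34,320 = €136,510 (over)
Week 13–Week 16: €77,300 + €2,170 + €34,320 + €16,990 = €130,780 (under)
Week 14–Week 17: €2,170 + €34,320 + €16,990 + €2,430 = €55,910 (under)
Week 15–Week 18: €34,320 + €16,990 + €2,430 + €8,530 = €62,270 (under)
Week 16–Week 19: €16,990 + €2,430 + €8,530 + €3,940 = €31,890 (under)
At least one window exceeds €135,000.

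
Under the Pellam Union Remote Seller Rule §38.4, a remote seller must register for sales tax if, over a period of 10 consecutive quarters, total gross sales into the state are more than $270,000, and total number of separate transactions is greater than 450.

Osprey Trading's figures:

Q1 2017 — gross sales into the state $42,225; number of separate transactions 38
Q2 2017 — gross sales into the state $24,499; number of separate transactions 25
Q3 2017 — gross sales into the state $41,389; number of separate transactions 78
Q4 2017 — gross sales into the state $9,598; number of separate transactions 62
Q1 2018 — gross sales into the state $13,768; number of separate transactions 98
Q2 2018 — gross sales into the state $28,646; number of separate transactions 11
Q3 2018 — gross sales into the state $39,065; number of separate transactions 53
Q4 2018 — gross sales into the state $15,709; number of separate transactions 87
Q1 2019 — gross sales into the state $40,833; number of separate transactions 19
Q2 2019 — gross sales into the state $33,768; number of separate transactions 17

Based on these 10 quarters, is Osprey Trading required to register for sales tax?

Total gross sales into the state: $42,225 + $24,499 + $41,389 + $9,598 + $13,768 + $28,646 + $39,065 + $15,709 + $40,833 + $33,768 = $289,500 (> $270,000).
Total number of separate transactions: 38 + 25 + 78 + 62 + 98 + 11 + 53 + 87 + 19 + 17 = 488 (> 450).
The test is 'and': both thresholds are exceeded.

Yes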